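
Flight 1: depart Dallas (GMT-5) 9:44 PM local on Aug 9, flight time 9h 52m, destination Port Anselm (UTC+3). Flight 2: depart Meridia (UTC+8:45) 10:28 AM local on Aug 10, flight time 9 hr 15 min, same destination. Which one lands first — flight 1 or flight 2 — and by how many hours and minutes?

the second, by 1 hour 38 minutes

Flight 1 in UTC: 9:44 PM + 5:00 = 2:44 AM on Aug 10.
+9 hours 52 minutes → arrive 12:36 PM UTC on Aug 10.
Flight 2 in UTC: 10:28 AM − 8:45 = 1:43 AM on Aug 10.
+9 hours 15 minutes → arrive 10:58 AM UTC on Aug 10.
Flight 2 lands earlier by 1 hour 38 minutes.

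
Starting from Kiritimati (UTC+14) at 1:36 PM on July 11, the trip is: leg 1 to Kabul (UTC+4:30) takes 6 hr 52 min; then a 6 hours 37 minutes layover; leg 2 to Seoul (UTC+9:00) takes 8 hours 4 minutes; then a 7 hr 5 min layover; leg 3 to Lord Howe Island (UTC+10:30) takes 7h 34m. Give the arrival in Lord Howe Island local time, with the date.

Convert departure to UTC: 1:36 PM − 14:00 = 11:36 PM UTC on Jul 10.
Add 6 hours and 52 minutes leg 1 → 6:28 AM UTC (Jul 11).
Add 6 hours and 37 minutes layover in Kabul → 1:05 PM UTC.
Add 8 hours 4 minutes leg 2 → 9:09 PM UTC.
Add 7 hours and 5 minutes layover in Seoul → 4:14 AM UTC (Jul 12).
Add 7 hours 34 minutes leg 3 → 11:48 AM UTC.
Lord Howe Island is UTC+10:30, so local arrival = 11:48 AM + 10:30 = 10:18 PM on Jul 12.

10:18 PM on Jul 12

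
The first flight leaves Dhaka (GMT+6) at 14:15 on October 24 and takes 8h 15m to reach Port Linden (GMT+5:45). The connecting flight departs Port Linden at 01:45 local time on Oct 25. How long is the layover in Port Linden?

3 hours 30 minutes

Convert departure to UTC: 14:15 − 6:00 = 08:15 UTC on Oct 24.
Add 8 hours and 15 minutes flight time → 16:30 UTC.
Port Linden is UTC+5:45, so local arrival = 16:30 + 5:45 = 22:15 on Oct 24.
Layover = 01:45 − 22:15 (+1 day) = 3 hours 30 minutes.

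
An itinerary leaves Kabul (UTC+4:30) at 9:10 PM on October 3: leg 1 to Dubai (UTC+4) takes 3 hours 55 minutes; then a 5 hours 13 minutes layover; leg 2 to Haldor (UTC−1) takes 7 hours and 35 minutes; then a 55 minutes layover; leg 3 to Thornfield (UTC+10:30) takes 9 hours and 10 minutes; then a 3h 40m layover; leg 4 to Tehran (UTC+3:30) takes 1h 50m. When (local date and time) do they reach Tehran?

Convert departure to UTC: 9:10 PM − 4:30 = 4:40 PM UTC on Oct 3.
Add 3 hours and 55 minutes leg 1 → 8:35 PM UTC.
Add 5 hours 13 minutes layover in Dubai → 1:48 AM UTC (Oct 4).
Add 7 hours and 35 minutes leg 2 → 9:23 AM UTC.
Add 55 minutes layover in Haldor → 10:18 AM UTC.
Add 9 hours and 10 minutes leg 3 → 7:28 PM UTC.
Add 3 hours and 40 minutes layover in Thornfield → 11:08 PM UTC.
Add 1 hour 50 minutes leg 4 → 12:58 AM UTC (Oct 5).
Tehran is UTC+3:30, so local arrival = 12:58 AM + 3:30 = 4:28 AM on Oct 5.

4:28 AM on October 5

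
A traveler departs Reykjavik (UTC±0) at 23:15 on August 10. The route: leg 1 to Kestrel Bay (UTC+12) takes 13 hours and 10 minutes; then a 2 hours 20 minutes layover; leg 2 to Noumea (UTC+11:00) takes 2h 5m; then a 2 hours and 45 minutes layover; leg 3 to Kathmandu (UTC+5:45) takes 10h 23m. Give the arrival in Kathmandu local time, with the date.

Reykjavik is at UTC+0, so departure is already 23:15 UTC on Aug 10.
Add 13 hours 10 minutes leg 1 → 12:25 UTC (Aug 11).
Add 2 hours 20 minutes layover in Kestrel Bay → 14:45 UTC.
Add 2 hours and 5 minutes leg 2 → 16:50 UTC.
Add 2 hours and 45 minutes layover in Noumea → 19:35 UTC.
Add 10 hours and 23 minutes leg 3 → 05:58 UTC (Aug 12).
Kathmandu is UTC+5:45, so local arrival = 05:58 + 5:45 = 11:43 on Aug 12.

11:43 on August 12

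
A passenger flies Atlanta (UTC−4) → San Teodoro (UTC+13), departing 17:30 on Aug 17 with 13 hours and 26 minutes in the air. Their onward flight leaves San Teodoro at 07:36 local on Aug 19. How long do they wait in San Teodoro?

Convert departure to UTC: 17:30 + 4:00 = 21:30 UTC on Aug 17.
Add 13 hours and 26 minutes flight time → 10:56 UTC (Aug 18).
San Teodoro is UTC+13:00, so local arrival = 10:56 + 13:00 = 23:56 on Aug 18.
Layover = 07:36 − 23:56 (+1 day) = 7 hours 40 minutes.

7 hours 40 minutes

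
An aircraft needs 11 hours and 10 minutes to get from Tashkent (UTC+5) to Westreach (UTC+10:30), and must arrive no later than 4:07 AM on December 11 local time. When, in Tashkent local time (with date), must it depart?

Target arrival in UTC: 4:07 AM − 10:30 = 5:37 PM on Dec 10.
Subtract 11 hours 10 minutes → departure 6:27 AM UTC on Dec 10.
Tashkent is UTC+5:00: 6:27 AM + 5:00 = 11:27 AM on Dec 10.

11:27 AM on December 10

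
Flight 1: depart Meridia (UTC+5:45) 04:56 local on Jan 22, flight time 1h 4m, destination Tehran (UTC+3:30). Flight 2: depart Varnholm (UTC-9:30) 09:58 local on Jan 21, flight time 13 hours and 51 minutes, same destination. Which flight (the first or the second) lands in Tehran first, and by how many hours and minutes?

the first, by 9 hours 4 minutes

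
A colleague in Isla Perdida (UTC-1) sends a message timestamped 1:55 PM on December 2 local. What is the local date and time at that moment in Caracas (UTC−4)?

In UTC: 1:55 PM + 1:00 = 2:55 PM on Dec 2.
Caracas is UTC−4:00: 2:55 PM − 4:00 = 10:55 AM on Dec 2.

10:55 AM on Dec 2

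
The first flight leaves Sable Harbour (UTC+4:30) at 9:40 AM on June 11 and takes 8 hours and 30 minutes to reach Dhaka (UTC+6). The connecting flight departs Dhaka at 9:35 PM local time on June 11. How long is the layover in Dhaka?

Convert departure to UTC: 9:40 AM − 4:30 = 5:10 AM UTC on Jun 11.
Add 8 hours 30 minutes flight time → 1:40 PM UTC.
Dhaka is UTC+6:00, so local arrival = 1:40 PM + 6:00 = 7:40 PM on Jun 11.
Layover = 9:35 PM − 7:40 PM = 1 hour 55 minutes.

1 hour 55 minutes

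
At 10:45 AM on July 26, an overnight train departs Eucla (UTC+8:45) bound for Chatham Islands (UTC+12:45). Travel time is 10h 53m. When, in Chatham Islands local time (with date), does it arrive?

Convert departure to UTC: 10:45 AM − 8:45 = 2:00 AM UTC on Jul 26.
Add 10 hours 53 minutes travel time → 12:53 PM UTC.
Chatham Islands is UTC+12:45, so local arrival = 12:53 PM + 12:45 = 1:38 AM on Jul 27.

1:38 AM on July 27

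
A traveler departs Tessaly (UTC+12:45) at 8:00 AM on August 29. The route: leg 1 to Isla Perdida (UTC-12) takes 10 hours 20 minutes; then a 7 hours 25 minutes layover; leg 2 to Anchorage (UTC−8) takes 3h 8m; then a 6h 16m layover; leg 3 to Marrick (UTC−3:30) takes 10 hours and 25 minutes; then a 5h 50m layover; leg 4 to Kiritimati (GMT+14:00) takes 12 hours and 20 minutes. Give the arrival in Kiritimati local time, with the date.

Convert departure to UTC: 8:00 AM − 12:45 = 7:15 PM UTC on Aug 28.
Add 10 hours 20 minutes leg 1 → 5:35 AM UTC (Aug 29).
Add 7 hours and 25 minutes layover in Isla Perdida → 1:00 PM UTC.
Add 3 hours and 8 minutes leg 2 → 4:08 PM UTC.
Add 6 hours and 16 minutes layover in Anchorage → 10:24 PM UTC.
Add 10 hours and 25 minutes leg 3 → 8:49 AM UTC (Aug 30).
Add 5 hours 50 minutes layover in Marrick → 2:39 PM UTC.
Add 12 hours and 20 minutes leg 4 → 2:59 AM UTC (Aug 31).
Kiritimati is UTC+14:00, so local arrival = 2:59 AM + 14:00 = 4:59 PM on Aug 31.

4:59 PM on August 31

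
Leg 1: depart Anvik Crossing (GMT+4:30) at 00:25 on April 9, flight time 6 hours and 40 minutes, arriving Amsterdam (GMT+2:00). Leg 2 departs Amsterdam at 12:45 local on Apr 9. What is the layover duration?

Convert departure to UTC: 00:25 − 4:30 = 19:55 UTC on Apr 8.
Add 6 hours and 40 minutes flight time → 02:35 UTC (Apr 9).
Amsterdam is UTC+2:00, so local arrival = 02:35 + 2:00 = 04:35 on Apr 9.
Layover = 12:45 − 04:35 = 8 hours 10 minutes.

8 hours 10 minutes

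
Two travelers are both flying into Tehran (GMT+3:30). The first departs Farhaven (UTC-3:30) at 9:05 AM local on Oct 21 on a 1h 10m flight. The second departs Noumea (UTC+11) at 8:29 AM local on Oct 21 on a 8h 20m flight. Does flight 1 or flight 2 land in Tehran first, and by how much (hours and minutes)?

the second, by 7 hours 56 minutes

Flight 1 in UTC: 9:05 AM + 3:30 = 12:35 PM on Oct 21.
+1 hour 10 minutes → arrive 1:45 PM UTC on Oct 21.
Flight 2 in UTC: 8:29 AM − 11:00 = 9:29 PM on Oct 20.
+8 hours and 20 minutes → arrive 5:49 AM UTC on Oct 21.
Flight 2 lands earlier by 7 hours 56 minutes.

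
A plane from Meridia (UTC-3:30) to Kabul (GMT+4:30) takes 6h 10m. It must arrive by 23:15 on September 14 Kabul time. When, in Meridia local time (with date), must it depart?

09:05 on September 14

Target arrival in UTC: 23:15 − 4:30 = 18:45 on Sep 14.
Subtract 6 hours 10 minutes → departure 12:35 UTC on Sep 14.
Meridia is UTC−3:30: 12:35 − 3:30 = 09:05 on Sep 14.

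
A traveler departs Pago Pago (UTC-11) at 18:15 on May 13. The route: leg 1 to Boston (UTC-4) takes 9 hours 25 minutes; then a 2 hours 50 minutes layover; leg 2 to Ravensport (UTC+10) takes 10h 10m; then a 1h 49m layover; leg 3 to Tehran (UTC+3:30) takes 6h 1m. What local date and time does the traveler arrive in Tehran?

Convert departure to UTC: 18:15 + 11:00 = 05:15 UTC on May 14.
Add 9 hours 25 minutes leg 1 → 14:40 UTC.
Add 2 hours 50 minutes layover in Boston → 17:30 UTC.
Add 10 hours and 10 minutes leg 2 → 03:40 UTC (May 15).
Add 1 hour and 49 minutes layover in Ravensport → 05:29 UTC.
Add 6 hours 1 minute leg 3 → 11:30 UTC.
Tehran is UTC+3:30, so local arrival = 11:30 + 3:30 = 15:00 on May 15.

15:00 on May 15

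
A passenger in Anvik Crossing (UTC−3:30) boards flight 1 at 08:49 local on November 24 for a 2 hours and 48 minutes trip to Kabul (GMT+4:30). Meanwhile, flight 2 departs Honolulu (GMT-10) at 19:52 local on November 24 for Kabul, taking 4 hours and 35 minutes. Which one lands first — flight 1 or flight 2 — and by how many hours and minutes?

Flight 1 in UTC: 08:49 + 3:30 = 12:19 on Nov 24.
+2 hours 48 minutes → arrive 15:07 UTC on Nov 24.
Flight 2 in UTC: 19:52 + 10:00 = 05:52 on Nov 25.
+4 hours and 35 minutes → arrive 10:27 UTC on Nov 25.
Flight 1 lands earlier by 19 hours 20 minutes.

the first, by 19 hours 20 minutes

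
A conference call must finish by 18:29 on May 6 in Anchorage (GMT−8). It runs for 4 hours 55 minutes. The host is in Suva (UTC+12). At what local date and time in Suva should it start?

09:34 on May 7

Target end time in UTC: 18:29 + 8:00 = 02:29 on May 7.
Subtract 4 hours and 55 minutes → start 21:34 UTC on May 6.
Suva is UTC+12:00: 21:34 + 12:00 = 09:34 on May 7.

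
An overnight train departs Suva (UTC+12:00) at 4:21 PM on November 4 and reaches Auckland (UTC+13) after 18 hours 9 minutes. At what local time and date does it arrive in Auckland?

Convert departure to UTC: 4:21 PM − 12:00 = 4:21 AM UTC on Nov 4.
Add 18 hours and 9 minutes travel time → 10:30 PM UTC.
Auckland is UTC+13:00, so local arrival = 10:30 PM + 13:00 = 11:30 AM on Nov 5.

11:30 AM on November 5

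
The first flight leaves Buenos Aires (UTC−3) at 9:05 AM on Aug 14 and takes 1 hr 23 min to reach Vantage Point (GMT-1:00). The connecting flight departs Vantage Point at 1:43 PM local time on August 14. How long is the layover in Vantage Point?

1 hour 15 minutes

Convert departure to UTC: 9:05 AM + 3:00 = 12:05 PM UTC on Aug 14.
Add 1 hour and 23 minutes flight time → 1:28 PM UTC.
Vantage Point is UTC−1:00, so local arrival = 1:28 PM − 1:00 = 12:28 PM on Aug 14.
Layover = 1:43 PM − 12:28 PM = 1 hour 15 minutes.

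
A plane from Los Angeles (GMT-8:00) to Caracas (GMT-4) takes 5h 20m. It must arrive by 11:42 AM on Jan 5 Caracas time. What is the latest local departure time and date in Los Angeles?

Target arrival in UTC: 11:42 AM + 4:00 = 3:42 PM on Jan 5.
Subtract 5 hours and 20 minutes → departure 10:22 AM UTC on Jan 5.
Los Angeles is UTC−8:00: 10:22 AM − 8:00 = 2:22 AM on Jan 5.

2:22 AM on January 5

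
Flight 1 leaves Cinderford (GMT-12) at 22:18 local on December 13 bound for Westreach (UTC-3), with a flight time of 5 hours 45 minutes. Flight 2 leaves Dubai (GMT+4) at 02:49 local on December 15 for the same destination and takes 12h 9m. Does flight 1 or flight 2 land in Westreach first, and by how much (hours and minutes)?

the first, by 18 hours 55 minutes

Flight 1 in UTC: 22:18 + 12:00 = 10:18 on Dec 14.
+5 hours 45 minutes → arrive 16:03 UTC on Dec 14.
Flight 2 in UTC: 02:49 − 4:00 = 22:49 on Dec 14.
+12 hours 9 minutes → arrive 10:58 UTC on Dec 15.
Flight 1 lands earlier by 18 hours 55 minutes.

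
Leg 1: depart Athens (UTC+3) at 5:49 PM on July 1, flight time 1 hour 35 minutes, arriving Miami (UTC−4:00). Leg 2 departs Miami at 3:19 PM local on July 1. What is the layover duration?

2 hours 55 minutes

Convert departure to UTC: 5:49 PM − 3:00 = 2:49 PM UTC on Jul 1.
Add 1 hour 35 minutes flight time → 4:24 PM UTC.
Miami is UTC−4:00, so local arrival = 4:24 PM − 4:00 = 12:24 PM on Jul 1.
Layover = 3:19 PM − 12:24 PM = 2 hours 55 minutes.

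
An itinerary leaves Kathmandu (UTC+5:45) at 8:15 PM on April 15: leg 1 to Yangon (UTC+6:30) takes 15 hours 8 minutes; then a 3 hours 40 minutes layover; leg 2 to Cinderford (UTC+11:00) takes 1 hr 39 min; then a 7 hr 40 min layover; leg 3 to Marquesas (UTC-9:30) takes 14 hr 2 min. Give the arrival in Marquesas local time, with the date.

Convert departure to UTC: 8:15 PM − 5:45 = 2:30 PM UTC on Apr 15.
Add 15 hours and 8 minutes leg 1 → 5:38 AM UTC (Apr 16).
Add 3 hours 40 minutes layover in Yangon → 9:18 AM UTC.
Add 1 hour and 39 minutes leg 2 → 10:57 AM UTC.
Add 7 hours and 40 minutes layover in Cinderford → 6:37 PM UTC.
Add 14 hours and 2 minutes leg 3 → 8:39 AM UTC (Apr 17).
Marquesas is UTC−9:30, so local arrival = 8:39 AM − 9:30 = 11:09 PM on Apr 16.

11:09 PM on Apr 16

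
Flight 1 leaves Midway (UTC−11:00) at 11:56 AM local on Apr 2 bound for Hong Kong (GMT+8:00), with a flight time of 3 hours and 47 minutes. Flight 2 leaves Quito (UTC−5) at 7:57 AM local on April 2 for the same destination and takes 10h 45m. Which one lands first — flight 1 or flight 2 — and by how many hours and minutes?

the second, by 3 hours 1 minute

Flight 1 in UTC: 11:56 AM + 11:00 = 10:56 PM on Apr 2.
+3 hours 47 minutes → arrive 2:43 AM UTC on Apr 3.
Flight 2 in UTC: 7:57 AM + 5:00 = 12:57 PM on Apr 2.
+10 hours and 45 minutes → arrive 11:42 PM UTC on Apr 2.
Flight 2 lands earlier by 3 hours 1 minute.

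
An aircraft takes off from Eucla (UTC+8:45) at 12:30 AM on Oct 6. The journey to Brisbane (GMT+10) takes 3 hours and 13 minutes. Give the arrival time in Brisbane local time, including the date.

4:58 AM on October 6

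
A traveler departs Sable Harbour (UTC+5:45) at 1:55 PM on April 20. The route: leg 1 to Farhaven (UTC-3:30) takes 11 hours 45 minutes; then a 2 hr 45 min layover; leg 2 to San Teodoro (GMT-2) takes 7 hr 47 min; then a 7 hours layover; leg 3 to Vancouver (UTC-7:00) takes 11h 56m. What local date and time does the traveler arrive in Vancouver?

6:23 PM on April 21

Convert departure to UTC: 1:55 PM − 5:45 = 8:10 AM UTC on Apr 20.
Add 11 hours 45 minutes leg 1 → 7:55 PM UTC.
Add 2 hours 45 minutes layover in Farhaven → 10:40 PM UTC.
Add 7 hours and 47 minutes leg 2 → 6:27 AM UTC (Apr 21).
Add 7 hours layover in San Teodoro → 1:27 PM UTC.
Add 11 hours 56 minutes leg 3 → 1:23 AM UTC (Apr 22).
Vancouver is UTC−7:00, so local arrival = 1:23 AM − 7:00 = 6:23 PM on Apr 21.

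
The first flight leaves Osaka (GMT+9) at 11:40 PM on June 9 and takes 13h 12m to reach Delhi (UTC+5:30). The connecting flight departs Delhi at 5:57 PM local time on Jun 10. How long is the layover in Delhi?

8 hours 35 minutes

Convert departure to UTC: 11:40 PM − 9:00 = 2:40 PM UTC on Jun 9.
Add 13 hours 12 minutes flight time → 3:52 AM UTC (Jun 10).
Delhi is UTC+5:30, so local arrival = 3:52 AM + 5:30 = 9:22 AM on Jun 10.
Layover = 5:57 PM − 9:22 AM = 8 hours 35 minutes.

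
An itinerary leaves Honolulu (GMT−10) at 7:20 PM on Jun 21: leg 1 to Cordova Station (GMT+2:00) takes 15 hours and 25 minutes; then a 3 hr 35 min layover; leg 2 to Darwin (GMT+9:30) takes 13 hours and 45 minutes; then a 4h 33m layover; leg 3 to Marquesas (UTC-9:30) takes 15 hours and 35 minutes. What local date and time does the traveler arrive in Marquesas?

12:43 AM on June 24

Convert departure to UTC: 7:20 PM + 10:00 = 5:20 AM UTC on Jun 22.
Add 15 hours 25 minutes leg 1 → 8:45 PM UTC.
Add 3 hours and 35 minutes layover in Cordova Station → 12:20 AM UTC (Jun 23).
Add 13 hours 45 minutes leg 2 → 2:05 PM UTC.
Add 4 hours 33 minutes layover in Darwin → 6:38 PM UTC.
Add 15 hours and 35 minutes leg 3 → 10:13 AM UTC (Jun 24).
Marquesas is UTC−9:30, so local arrival = 10:13 AM − 9:30 = 12:43 AM on Jun 24.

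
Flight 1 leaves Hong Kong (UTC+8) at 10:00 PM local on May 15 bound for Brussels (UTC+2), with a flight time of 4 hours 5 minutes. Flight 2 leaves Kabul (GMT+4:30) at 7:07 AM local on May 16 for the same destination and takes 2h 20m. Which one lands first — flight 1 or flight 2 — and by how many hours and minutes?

the first, by 10 hours 52 minutes

Flight 1 in UTC: 10:00 PM − 8:00 = 2:00 PM on May 15.
+4 hours and 5 minutes → arrive 6:05 PM UTC on May 15.
Flight 2 in UTC: 7:07 AM − 4:30 = 2:37 AM on May 16.
+2 hours 20 minutes → arrive 4:57 AM UTC on May 16.
Flight 1 lands earlier by 10 hours 52 minutes.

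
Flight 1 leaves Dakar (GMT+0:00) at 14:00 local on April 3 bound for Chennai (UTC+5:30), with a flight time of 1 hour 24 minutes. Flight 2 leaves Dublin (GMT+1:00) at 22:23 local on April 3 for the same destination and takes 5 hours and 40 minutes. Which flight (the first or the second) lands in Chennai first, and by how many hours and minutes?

Flight 1 departs at 14:00 UTC (Apr 3).
+1 hour and 24 minutes → arrive 15:24 UTC on Apr 3.
Flight 2 in UTC: 22:23 − 1:00 = 21:23 on Apr 3.
+5 hours 40 minutes → arrive 03:03 UTC on Apr 4.
Flight 1 lands earlier by 11 hours 39 minutes.

the first, by 11 hours 39 minutes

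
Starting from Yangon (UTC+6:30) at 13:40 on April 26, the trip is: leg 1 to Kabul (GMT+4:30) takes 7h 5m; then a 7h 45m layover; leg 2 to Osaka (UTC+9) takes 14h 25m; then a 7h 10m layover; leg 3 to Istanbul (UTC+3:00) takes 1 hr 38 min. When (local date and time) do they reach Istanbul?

00:13 on April 28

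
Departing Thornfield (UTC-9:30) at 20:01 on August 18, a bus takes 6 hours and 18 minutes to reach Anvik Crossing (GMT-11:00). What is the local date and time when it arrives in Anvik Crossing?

00:49 on Aug 19

Convert departure to UTC: 20:01 + 9:30 = 05:31 UTC on Aug 19.
Add 6 hours 18 minutes travel time → 11:49 UTC.
Anvik Crossing is UTC−11:00, so local arrival = 11:49 − 11:00 = 00:49 on Aug 19.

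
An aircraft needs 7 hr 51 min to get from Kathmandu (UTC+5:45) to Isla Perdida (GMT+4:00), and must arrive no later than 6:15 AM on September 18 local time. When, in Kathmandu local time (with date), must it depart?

Target arrival in UTC: 6:15 AM − 4:00 = 2:15 AM on Sep 18.
Subtract 7 hours 51 minutes → departure 6:24 PM UTC on Sep 17.
Kathmandu is UTC+5:45: 6:24 PM + 5:45 = 12:09 AM on Sep 18.

12:09 AM on Sep 18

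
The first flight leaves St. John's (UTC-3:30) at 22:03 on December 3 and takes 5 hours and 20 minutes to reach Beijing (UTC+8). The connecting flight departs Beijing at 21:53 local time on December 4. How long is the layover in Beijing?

7 hours

Convert departure to UTC: 22:03 + 3:30 = 01:33 UTC on Dec 4.
Add 5 hours and 20 minutes flight time → 06:53 UTC.
Beijing is UTC+8:00, so local arrival = 06:53 + 8:00 = 14:53 on Dec 4.
Layover = 21:53 − 14:53 = 7 hours.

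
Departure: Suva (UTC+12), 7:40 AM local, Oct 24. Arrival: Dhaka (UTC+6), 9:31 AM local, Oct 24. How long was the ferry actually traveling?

7 hours 51 minutes

Departure in UTC: 7:40 AM − 12:00 = 7:40 PM on Oct 23.
Arrival in UTC: 9:31 AM − 6:00 = 3:31 AM on Oct 24.
Elapsed = 3:31 AM − 7:40 PM (+1 day) = 7 hours 51 minutes.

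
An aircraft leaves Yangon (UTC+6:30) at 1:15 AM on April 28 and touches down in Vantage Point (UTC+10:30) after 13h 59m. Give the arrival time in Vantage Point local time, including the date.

Convert departure to UTC: 1:15 AM − 6:30 = 6:45 PM UTC on Apr 27.
Add 13 hours 59 minutes travel time → 8:44 AM UTC (Apr 28).
Vantage Point is UTC+10:30, so local arrival = 8:44 AM + 10:30 = 7:14 PM on Apr 28.

7:14 PM on April 28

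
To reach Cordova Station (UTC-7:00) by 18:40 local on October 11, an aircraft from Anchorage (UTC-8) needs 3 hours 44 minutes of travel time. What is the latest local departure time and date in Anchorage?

13:56 on October 11

Target arrival in UTC: 18:40 + 7:00 = 01:40 on Oct 12.
Subtract 3 hours and 44 minutes → departure 21:56 UTC on Oct 11.
Anchorage is UTC−8:00: 21:56 − 8:00 = 13:56 on Oct 11.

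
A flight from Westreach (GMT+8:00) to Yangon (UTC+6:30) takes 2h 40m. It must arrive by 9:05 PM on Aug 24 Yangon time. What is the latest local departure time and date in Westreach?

7:55 PM on August 24

Target arrival in UTC: 9:05 PM − 6:30 = 2:35 PM on Aug 24.
Subtract 2 hours and 40 minutes → departure 11:55 AM UTC on Aug 24.
Westreach is UTC+8:00: 11:55 AM + 8:00 = 7:55 PM on Aug 24.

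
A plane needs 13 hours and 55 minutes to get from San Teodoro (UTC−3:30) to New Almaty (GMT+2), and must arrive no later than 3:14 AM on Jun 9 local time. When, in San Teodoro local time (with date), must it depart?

Target arrival in UTC: 3:14 AM − 2:00 = 1:14 AM on Jun 9.
Subtract 13 hours and 55 minutes → departure 11:19 AM UTC on Jun 8.
San Teodoro is UTC−3:30: 11:19 AM − 3:30 = 7:49 AM on Jun 8.

7:49 AM on June 8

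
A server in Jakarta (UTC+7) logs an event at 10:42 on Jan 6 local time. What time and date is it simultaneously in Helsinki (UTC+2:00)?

Helsinki is 5:00 behind Jakarta.
Shift by the zone difference: 10:42 − 5:00 = 05:42 on Jan 6 in Helsinki.

05:42 on Jan 6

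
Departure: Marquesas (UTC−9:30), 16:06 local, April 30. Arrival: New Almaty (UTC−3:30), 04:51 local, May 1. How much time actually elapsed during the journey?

Departure in UTC: 16:06 + 9:30 = 01:36 on May 1.
Arrival in UTC: 04:51 + 3:30 = 08:21 on May 1.
Elapsed = 08:21 − 01:36 = 6 hours 45 minutes.

6 hours 45 minutes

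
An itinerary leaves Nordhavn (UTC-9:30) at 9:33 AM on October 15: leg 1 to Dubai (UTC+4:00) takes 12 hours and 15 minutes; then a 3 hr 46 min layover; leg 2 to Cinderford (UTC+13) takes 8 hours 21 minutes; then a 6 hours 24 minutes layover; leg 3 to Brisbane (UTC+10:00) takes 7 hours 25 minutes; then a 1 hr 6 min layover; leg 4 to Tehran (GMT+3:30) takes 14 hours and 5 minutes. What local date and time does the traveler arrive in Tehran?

3:55 AM on Oct 18

Convert departure to UTC: 9:33 AM + 9:30 = 7:03 PM UTC on Oct 15.
Add 12 hours and 15 minutes leg 1 → 7:18 AM UTC (Oct 16).
Add 3 hours and 46 minutes layover in Dubai → 11:04 AM UTC.
Add 8 hours and 21 minutes leg 2 → 7:25 PM UTC.
Add 6 hours and 24 minutes layover in Cinderford → 1:49 AM UTC (Oct 17).
Add 7 hours 25 minutes leg 3 → 9:14 AM UTC.
Add 1 hour 6 minutes layover in Brisbane → 10:20 AM UTC.
Add 14 hours and 5 minutes leg 4 → 12:25 AM UTC (Oct 18).
Tehran is UTC+3:30, so local arrival = 12:25 AM + 3:30 = 3:55 AM on Oct 18.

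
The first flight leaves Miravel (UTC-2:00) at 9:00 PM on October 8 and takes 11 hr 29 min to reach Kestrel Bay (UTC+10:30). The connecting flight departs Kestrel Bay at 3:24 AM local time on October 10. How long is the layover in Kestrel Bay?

Convert departure to UTC: 9:00 PM + 2:00 = 11:00 PM UTC on Oct 8.
Add 11 hours and 29 minutes flight time → 10:29 AM UTC (Oct 9).
Kestrel Bay is UTC+10:30, so local arrival = 10:29 AM + 10:30 = 8:59 PM on Oct 9.
Layover = 3:24 AM − 8:59 PM (+1 day) = 6 hours 25 minutes.

6 hours 25 minutes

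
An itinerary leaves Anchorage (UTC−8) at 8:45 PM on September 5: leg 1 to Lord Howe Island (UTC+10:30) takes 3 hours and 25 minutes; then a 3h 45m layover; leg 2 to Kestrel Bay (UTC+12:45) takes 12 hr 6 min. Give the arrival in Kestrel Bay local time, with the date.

Convert departure to UTC: 8:45 PM + 8:00 = 4:45 AM UTC on Sep 6.
Add 3 hours 25 minutes leg 1 → 8:10 AM UTC.
Add 3 hours 45 minutes layover in Lord Howe Island → 11:55 AM UTC.
Add 12 hours and 6 minutes leg 2 → 12:01 AM UTC (Sep 7).
Kestrel Bay is UTC+12:45, so local arrival = 12:01 AM + 12:45 = 12:46 PM on Sep 7.

12:46 PM on September 7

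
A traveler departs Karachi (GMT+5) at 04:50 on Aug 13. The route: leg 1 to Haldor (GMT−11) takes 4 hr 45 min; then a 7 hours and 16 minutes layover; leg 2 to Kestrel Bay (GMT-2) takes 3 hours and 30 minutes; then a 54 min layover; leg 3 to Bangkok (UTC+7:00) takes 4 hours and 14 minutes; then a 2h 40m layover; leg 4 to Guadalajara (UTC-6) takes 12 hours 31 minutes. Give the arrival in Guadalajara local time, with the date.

05:40 on August 14

Convert departure to UTC: 04:50 − 5:00 = 23:50 UTC on Aug 12.
Add 4 hours 45 minutes leg 1 → 04:35 UTC (Aug 13).
Add 7 hours 16 minutes layover in Haldor → 11:51 UTC.
Add 3 hours 30 minutes leg 2 → 15:21 UTC.
Add 54 minutes layover in Kestrel Bay → 16:15 UTC.
Add 4 hours 14 minutes leg 3 → 20:29 UTC.
Add 2 hours 40 minutes layover in Bangkok → 23:09 UTC.
Add 12 hours and 31 minutes leg 4 → 11:40 UTC (Aug 14).
Guadalajara is UTC−6:00, so local arrival = 11:40 − 6:00 = 05:40 on Aug 14.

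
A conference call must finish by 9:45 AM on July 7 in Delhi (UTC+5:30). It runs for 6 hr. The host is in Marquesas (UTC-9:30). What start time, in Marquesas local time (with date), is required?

Target end time in UTC: 9:45 AM − 5:30 = 4:15 AM on Jul 7.
Subtract 6 hours → start 10:15 PM UTC on Jul 6.
Marquesas is UTC−9:30: 10:15 PM − 9:30 = 12:45 PM on Jul 6.

12:45 PM on July 6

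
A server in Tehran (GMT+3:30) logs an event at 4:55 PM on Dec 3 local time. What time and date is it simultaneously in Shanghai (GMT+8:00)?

In UTC: 4:55 PM − 3:30 = 1:25 PM on Dec 3.
Shanghai is UTC+8:00: 1:25 PM + 8:00 = 9:25 PM on Dec 3.

9:25 PM on Dec 3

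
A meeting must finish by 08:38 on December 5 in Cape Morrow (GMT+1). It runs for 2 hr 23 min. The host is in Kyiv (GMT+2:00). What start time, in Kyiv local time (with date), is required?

Target end time in UTC: 08:38 − 1:00 = 07:38 on Dec 5.
Subtract 2 hours and 23 minutes → start 05:15 UTC on Dec 5.
Kyiv is UTC+2:00: 05:15 + 2:00 = 07:15 on Dec 5.

07:15 on December 5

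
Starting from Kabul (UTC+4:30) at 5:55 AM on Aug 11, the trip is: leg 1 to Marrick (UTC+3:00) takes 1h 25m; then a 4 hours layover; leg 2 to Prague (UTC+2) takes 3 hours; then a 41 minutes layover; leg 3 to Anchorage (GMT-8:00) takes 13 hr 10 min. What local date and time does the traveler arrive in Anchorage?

Convert departure to UTC: 5:55 AM − 4:30 = 1:25 AM UTC on Aug 11.
Add 1 hour and 25 minutes leg 1 → 2:50 AM UTC.
Add 4 hours layover in Marrick → 6:50 AM UTC.
Add 3 hours leg 2 → 9:50 AM UTC.
Add 41 minutes layover in Prague → 10:31 AM UTC.
Add 13 hours 10 minutes leg 3 → 11:41 PM UTC.
Anchorage is UTC−8:00, so local arrival = 11:41 PM − 8:00 = 3:41 PM on Aug 11.

3:41 PM on August 11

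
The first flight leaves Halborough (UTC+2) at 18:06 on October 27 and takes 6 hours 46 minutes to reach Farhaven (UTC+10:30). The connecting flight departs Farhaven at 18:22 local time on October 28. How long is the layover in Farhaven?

9 hours

Convert departure to UTC: 18:06 − 2:00 = 16:06 UTC on Oct 27.
Add 6 hours and 46 minutes flight time → 22:52 UTC.
Farhaven is UTC+10:30, so local arrival = 22:52 + 10:30 = 09:22 on Oct 28.
Layover = 18:22 − 09:22 = 9 hours.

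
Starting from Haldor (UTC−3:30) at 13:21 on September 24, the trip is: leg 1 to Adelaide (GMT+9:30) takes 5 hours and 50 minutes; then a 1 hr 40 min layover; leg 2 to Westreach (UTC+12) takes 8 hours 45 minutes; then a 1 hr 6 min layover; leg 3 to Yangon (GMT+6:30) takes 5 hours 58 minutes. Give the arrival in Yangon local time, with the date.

22:40 on Sep 25

Convert departure to UTC: 13:21 + 3:30 = 16:51 UTC on Sep 24.
Add 5 hours 50 minutes leg 1 → 22:41 UTC.
Add 1 hour 40 minutes layover in Adelaide → 00:21 UTC (Sep 25).
Add 8 hours and 45 minutes leg 2 → 09:06 UTC.
Add 1 hour 6 minutes layover in Westreach → 10:12 UTC.
Add 5 hours and 58 minutes leg 3 → 16:10 UTC.
Yangon is UTC+6:30, so local arrival = 16:10 + 6:30 = 22:40 on Sep 25.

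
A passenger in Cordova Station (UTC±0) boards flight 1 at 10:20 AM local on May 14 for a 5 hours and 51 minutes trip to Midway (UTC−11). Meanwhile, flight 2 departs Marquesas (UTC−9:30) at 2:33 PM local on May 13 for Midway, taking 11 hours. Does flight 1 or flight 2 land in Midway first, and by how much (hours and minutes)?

Flight 1 departs at 10:20 AM UTC (May 14).
+5 hours 51 minutes → arrive 4:11 PM UTC on May 14.
Flight 2 in UTC: 2:33 PM + 9:30 = 12:03 AM on May 14.
+11 hours → arrive 11:03 AM UTC on May 14.
Flight 2 lands earlier by 5 hours 8 minutes.

the second, by 5 hours 8 minutes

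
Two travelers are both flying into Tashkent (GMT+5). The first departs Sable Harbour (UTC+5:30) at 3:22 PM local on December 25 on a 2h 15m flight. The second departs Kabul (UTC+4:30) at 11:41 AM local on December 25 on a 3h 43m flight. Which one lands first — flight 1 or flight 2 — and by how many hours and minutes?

the second, by 1 hour 13 minutes

Flight 1 in UTC: 3:22 PM − 5:30 = 9:52 AM on Dec 25.
+2 hours 15 minutes → arrive 12:07 PM UTC on Dec 25.
Flight 2 in UTC: 11:41 AM − 4:30 = 7:11 AM on Dec 25.
+3 hours and 43 minutes → arrive 10:54 AM UTC on Dec 25.
Flight 2 lands earlier by 1 hour 13 minutes.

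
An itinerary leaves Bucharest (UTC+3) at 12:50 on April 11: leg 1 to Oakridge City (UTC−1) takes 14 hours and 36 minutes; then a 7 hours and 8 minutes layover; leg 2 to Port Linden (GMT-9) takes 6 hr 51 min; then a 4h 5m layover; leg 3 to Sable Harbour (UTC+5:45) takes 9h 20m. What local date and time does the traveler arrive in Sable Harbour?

Convert departure to UTC: 12:50 − 3:00 = 09:50 UTC on Apr 11.
Add 14 hours 36 minutes leg 1 → 00:26 UTC (Apr 12).
Add 7 hours and 8 minutes layover in Oakridge City → 07:34 UTC.
Add 6 hours 51 minutes leg 2 → 14:25 UTC.
Add 4 hours and 5 minutes layover in Port Linden → 18:30 UTC.
Add 9 hours and 20 minutes leg 3 → 03:50 UTC (Apr 13).
Sable Harbour is UTC+5:45, so local arrival = 03:50 + 5:45 = 09:35 on Apr 13.

09:35 on April 13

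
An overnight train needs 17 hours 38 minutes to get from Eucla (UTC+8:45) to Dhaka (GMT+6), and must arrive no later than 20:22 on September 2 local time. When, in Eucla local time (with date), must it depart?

05:29 on Sep 2

Target arrival in UTC: 20:22 − 6:00 = 14:22 on Sep 2.
Subtract 17 hours 38 minutes → departure 20:44 UTC on Sep 1.
Eucla is UTC+8:45: 20:44 + 8:45 = 05:29 on Sep 2.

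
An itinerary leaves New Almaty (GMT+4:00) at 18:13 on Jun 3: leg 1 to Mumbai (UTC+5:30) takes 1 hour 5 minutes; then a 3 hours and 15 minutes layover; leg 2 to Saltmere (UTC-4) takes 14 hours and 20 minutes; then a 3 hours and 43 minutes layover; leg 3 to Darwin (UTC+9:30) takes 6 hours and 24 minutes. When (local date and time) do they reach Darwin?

Convert departure to UTC: 18:13 − 4:00 = 14:13 UTC on Jun 3.
Add 1 hour 5 minutes leg 1 → 15:18 UTC.
Add 3 hours and 15 minutes layover in Mumbai → 18:33 UTC.
Add 14 hours and 20 minutes leg 2 → 08:53 UTC (Jun 4).
Add 3 hours 43 minutes layover in Saltmere → 12:36 UTC.
Add 6 hours and 24 minutes leg 3 → 19:00 UTC.
Darwin is UTC+9:30, so local arrival = 19:00 + 9:30 = 04:30 on Jun 5.

04:30 on June 5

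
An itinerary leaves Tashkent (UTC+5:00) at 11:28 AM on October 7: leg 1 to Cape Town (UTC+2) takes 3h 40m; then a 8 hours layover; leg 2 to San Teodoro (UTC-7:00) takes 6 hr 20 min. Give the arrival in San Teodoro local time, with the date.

5:28 PM on October 7

Convert departure to UTC: 11:28 AM − 5:00 = 6:28 AM UTC on Oct 7.
Add 3 hours 40 minutes leg 1 → 10:08 AM UTC.
Add 8 hours layover in Cape Town → 6:08 PM UTC.
Add 6 hours and 20 minutes leg 2 → 12:28 AM UTC (Oct 8).
San Teodoro is UTC−7:00, so local arrival = 12:28 AM − 7:00 = 5:28 PM on Oct 7.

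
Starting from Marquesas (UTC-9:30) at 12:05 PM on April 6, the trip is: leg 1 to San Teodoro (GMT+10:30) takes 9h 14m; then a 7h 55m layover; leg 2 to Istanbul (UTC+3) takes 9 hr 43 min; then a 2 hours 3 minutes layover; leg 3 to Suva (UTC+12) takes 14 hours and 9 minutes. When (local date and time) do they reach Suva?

Convert departure to UTC: 12:05 PM + 9:30 = 9:35 PM UTC on Apr 6.
Add 9 hours 14 minutes leg 1 → 6:49 AM UTC (Apr 7).
Add 7 hours 55 minutes layover in San Teodoro → 2:44 PM UTC.
Add 9 hours and 43 minutes leg 2 → 12:27 AM UTC (Apr 8).
Add 2 hours and 3 minutes layover in Istanbul → 2:30 AM UTC.
Add 14 hours 9 minutes leg 3 → 4:39 PM UTC.
Suva is UTC+12:00, so local arrival = 4:39 PM + 12:00 = 4:39 AM on Apr 9.

4:39 AM on April 9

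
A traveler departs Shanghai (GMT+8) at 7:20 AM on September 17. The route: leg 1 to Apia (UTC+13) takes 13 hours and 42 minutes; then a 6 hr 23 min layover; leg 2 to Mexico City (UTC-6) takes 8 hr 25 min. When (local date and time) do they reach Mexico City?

9:50 PM on Sep 17

Convert departure to UTC: 7:20 AM − 8:00 = 11:20 PM UTC on Sep 16.
Add 13 hours 42 minutes leg 1 → 1:02 PM UTC (Sep 17).
Add 6 hours 23 minutes layover in Apia → 7:25 PM UTC.
Add 8 hours 25 minutes leg 2 → 3:50 AM UTC (Sep 18).
Mexico City is UTC−6:00, so local arrival = 3:50 AM − 6:00 = 9:50 PM on Sep 17.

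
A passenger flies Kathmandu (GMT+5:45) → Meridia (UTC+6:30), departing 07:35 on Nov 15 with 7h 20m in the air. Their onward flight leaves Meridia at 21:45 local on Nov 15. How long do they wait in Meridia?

6 hours 5 minutes

Convert departure to UTC: 07:35 − 5:45 = 01:50 UTC on Nov 15.
Add 7 hours 20 minutes flight time → 09:10 UTC.
Meridia is UTC+6:30, so local arrival = 09:10 + 6:30 = 15:40 on Nov 15.
Layover = 21:45 − 15:40 = 6 hours 5 minutes.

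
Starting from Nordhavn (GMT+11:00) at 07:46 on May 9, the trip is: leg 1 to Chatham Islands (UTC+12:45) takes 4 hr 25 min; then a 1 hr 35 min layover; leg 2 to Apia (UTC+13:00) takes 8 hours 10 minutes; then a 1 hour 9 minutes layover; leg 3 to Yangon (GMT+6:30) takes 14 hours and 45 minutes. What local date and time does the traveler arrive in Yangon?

09:20 on May 10

Convert departure to UTC: 07:46 − 11:00 = 20:46 UTC on May 8.
Add 4 hours 25 minutes leg 1 → 01:11 UTC (May 9).
Add 1 hour 35 minutes layover in Chatham Islands → 02:46 UTC.
Add 8 hours and 10 minutes leg 2 → 10:56 UTC.
Add 1 hour and 9 minutes layover in Apia → 12:05 UTC.
Add 14 hours 45 minutes leg 3 → 02:50 UTC (May 10).
Yangon is UTC+6:30, so local arrival = 02:50 + 6:30 = 09:20 on May 10.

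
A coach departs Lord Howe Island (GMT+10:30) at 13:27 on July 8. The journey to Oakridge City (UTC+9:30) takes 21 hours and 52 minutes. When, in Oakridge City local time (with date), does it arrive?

Convert departure to UTC: 13:27 − 10:30 = 02:57 UTC on Jul 8.
Add 21 hours 52 minutes travel time → 00:49 UTC (Jul 9).
Oakridge City is UTC+9:30, so local arrival = 00:49 + 9:30 = 10:19 on Jul 9.

10:19 on July 9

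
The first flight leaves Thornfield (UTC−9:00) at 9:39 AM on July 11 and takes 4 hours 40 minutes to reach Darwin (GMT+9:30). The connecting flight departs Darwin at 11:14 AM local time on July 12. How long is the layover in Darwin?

2 hours 25 minutes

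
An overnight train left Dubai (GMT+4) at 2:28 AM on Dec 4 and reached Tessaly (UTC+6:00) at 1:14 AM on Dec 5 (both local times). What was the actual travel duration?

20 hours 46 minutes

Departure in UTC: 2:28 AM − 4:00 = 10:28 PM on Dec 3.
Arrival in UTC: 1:14 AM − 6:00 = 7:14 PM on Dec 4.
Elapsed = 7:14 PM − 10:28 PM (+1 day) = 20 hours 46 minutes.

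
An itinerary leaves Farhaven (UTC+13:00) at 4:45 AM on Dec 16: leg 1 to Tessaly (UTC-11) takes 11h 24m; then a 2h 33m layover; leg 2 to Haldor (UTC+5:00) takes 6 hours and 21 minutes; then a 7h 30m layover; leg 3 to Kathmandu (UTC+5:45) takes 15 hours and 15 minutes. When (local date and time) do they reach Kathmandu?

Convert departure to UTC: 4:45 AM − 13:00 = 3:45 PM UTC on Dec 15.
Add 11 hours and 24 minutes leg 1 → 3:09 AM UTC (Dec 16).
Add 2 hours 33 minutes layover in Tessaly → 5:42 AM UTC.
Add 6 hours and 21 minutes leg 2 → 12:03 PM UTC.
Add 7 hours and 30 minutes layover in Haldor → 7:33 PM UTC.
Add 15 hours 15 minutes leg 3 → 10:48 AM UTC (Dec 17).
Kathmandu is UTC+5:45, so local arrival = 10:48 AM + 5:45 = 4:33 PM on Dec 17.

4:33 PM on December 17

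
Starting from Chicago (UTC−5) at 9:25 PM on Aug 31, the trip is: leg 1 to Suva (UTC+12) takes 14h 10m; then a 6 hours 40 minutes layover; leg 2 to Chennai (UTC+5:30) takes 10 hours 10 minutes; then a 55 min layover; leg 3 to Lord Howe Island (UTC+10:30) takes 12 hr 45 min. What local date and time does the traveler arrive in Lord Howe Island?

9:35 AM on September 3

Convert departure to UTC: 9:25 PM + 5:00 = 2:25 AM UTC on Sep 1.
Add 14 hours and 10 minutes leg 1 → 4:35 PM UTC.
Add 6 hours and 40 minutes layover in Suva → 11:15 PM UTC.
Add 10 hours and 10 minutes leg 2 → 9:25 AM UTC (Sep 2).
Add 55 minutes layover in Chennai → 10:20 AM UTC.
Add 12 hours 45 minutes leg 3 → 11:05 PM UTC.
Lord Howe Island is UTC+10:30, so local arrival = 11:05 PM + 10:30 = 9:35 AM on Sep 3.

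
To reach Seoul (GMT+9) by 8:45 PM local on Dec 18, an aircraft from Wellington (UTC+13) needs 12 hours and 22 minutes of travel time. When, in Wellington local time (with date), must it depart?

12:23 PM on Dec 18

Target arrival in UTC: 8:45 PM − 9:00 = 11:45 AM on Dec 18.
Subtract 12 hours 22 minutes → departure 11:23 PM UTC on Dec 17.
Wellington is UTC+13:00: 11:23 PM + 13:00 = 12:23 PM on Dec 18.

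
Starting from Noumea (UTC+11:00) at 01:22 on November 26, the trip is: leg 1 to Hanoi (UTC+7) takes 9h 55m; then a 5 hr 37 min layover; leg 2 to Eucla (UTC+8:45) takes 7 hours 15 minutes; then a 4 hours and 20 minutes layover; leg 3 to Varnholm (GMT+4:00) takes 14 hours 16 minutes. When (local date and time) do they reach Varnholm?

Convert departure to UTC: 01:22 − 11:00 = 14:22 UTC on Nov 25.
Add 9 hours 55 minutes leg 1 → 00:17 UTC (Nov 26).
Add 5 hours and 37 minutes layover in Hanoi → 05:54 UTC.
Add 7 hours and 15 minutes leg 2 → 13:09 UTC.
Add 4 hours and 20 minutes layover in Eucla → 17:29 UTC.
Add 14 hours and 16 minutes leg 3 → 07:45 UTC (Nov 27).
Varnholm is UTC+4:00, so local arrival = 07:45 + 4:00 = 11:45 on Nov 27.

11:45 on November 27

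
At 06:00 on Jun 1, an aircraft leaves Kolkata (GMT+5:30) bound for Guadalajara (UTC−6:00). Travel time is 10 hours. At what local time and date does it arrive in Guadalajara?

04:30 on June 1

Convert departure to UTC: 06:00 − 5:30 = 00:30 UTC on Jun 1.
Add 10 hours travel time → 10:30 UTC.
Guadalajara is UTC−6:00, so local arrival = 10:30 − 6:00 = 04:30 on Jun 1.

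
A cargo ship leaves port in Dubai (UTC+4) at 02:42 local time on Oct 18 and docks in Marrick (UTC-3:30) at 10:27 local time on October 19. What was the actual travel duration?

Marrick is 7:30 behind Dubai.
Clock-face elapsed time (ignoring zones) is 31 hours 45 minutes.
Actual elapsed = 31 hours 45 minutes + 7:30 = 39 hours 15 minutes.

39 hours 15 minutes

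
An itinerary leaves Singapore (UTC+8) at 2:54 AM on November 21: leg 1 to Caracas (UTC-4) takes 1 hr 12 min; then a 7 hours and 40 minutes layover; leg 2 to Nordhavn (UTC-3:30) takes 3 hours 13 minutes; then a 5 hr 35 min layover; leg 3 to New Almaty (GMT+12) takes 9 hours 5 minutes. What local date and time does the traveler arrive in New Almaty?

Convert departure to UTC: 2:54 AM − 8:00 = 6:54 PM UTC on Nov 20.
Add 1 hour 12 minutes leg 1 → 8:06 PM UTC.
Add 7 hours and 40 minutes layover in Caracas → 3:46 AM UTC (Nov 21).
Add 3 hours 13 minutes leg 2 → 6:59 AM UTC.
Add 5 hours 35 minutes layover in Nordhavn → 12:34 PM UTC.
Add 9 hours 5 minutes leg 3 → 9:39 PM UTC.
New Almaty is UTC+12:00, so local arrival = 9:39 PM + 12:00 = 9:39 AM on Nov 22.

9:39 AM on November 22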